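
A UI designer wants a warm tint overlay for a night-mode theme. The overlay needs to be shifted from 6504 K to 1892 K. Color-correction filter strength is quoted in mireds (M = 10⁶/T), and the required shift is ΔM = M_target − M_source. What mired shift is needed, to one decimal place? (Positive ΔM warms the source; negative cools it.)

M_source = 10⁶/6504 = 153.752; M_target = 10⁶/1892 = 528.541.
ΔM = 528.541 − 153.752 = 374.790 → +374.8 mireds, a warming shift.

+374.8 mireds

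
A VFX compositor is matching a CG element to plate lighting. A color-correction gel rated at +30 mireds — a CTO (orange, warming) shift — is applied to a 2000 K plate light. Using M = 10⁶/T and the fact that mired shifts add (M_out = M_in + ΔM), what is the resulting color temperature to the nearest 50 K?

M_in = 10⁶/2000 = 500.00 mireds.
M_out = 500.00 + (+30) = 530.00 mireds.
T_out = 10⁶/530.00 = 1886.8 K → 1900 K.

1900 K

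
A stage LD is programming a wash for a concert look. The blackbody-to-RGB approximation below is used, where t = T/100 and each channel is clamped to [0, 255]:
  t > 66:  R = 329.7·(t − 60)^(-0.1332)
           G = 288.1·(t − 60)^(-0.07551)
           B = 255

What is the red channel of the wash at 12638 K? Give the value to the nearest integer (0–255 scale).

189

t = 12638/100 = 126.38; the t > 66 branch applies.
R = 329.7·(126.38 − 60)^(-0.1332) = 329.7·66.38^(-0.1332) = 329.7·0.57188 = 188.549.
Rounded: 189.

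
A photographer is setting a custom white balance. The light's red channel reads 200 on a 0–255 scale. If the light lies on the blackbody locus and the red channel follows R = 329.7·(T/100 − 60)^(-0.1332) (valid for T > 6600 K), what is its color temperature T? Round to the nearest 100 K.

10300 K

(t − 60)^(-0.1332) = 200/329.7 = 0.60661.
t − 60 = 0.60661^(1/-0.1332) = 0.60661^(-7.508) = 42.638, so t = 102.638.
T = 100·t = 10264 K → 10300 K to the nearest 100 K.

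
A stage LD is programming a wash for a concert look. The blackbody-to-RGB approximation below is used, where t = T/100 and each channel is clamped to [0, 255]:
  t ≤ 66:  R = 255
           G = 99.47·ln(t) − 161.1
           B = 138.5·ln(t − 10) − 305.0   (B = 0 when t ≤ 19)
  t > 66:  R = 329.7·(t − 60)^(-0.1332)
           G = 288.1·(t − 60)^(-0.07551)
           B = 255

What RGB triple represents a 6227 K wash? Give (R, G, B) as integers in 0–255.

t = 6227/100 = 62.27; the t ≤ 66 branch applies.
R = 255 by definition for t ≤ 66.
G = 99.47·ln 62.27 − 161.1 = 99.47·4.1315 − 161.1 = 249.858.
B = 138.5·ln(62.27 − 10) − 305.0 = 138.5·ln 52.27 − 305.0 = 138.5·3.9564 − 305.0 = 242.965.
Rounded: (255, 250, 243).

(255, 250, 243)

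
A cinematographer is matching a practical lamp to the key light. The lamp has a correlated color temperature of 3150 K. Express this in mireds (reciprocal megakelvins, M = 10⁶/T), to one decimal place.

M = 10⁶ / 3150 = 317.460 → 317.5 mireds.

317.5 mireds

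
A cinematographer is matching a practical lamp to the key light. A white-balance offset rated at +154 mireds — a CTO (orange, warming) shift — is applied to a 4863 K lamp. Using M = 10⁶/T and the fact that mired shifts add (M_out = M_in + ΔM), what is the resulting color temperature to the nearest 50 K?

2800 K

M_in = 10⁶/4863 = 205.63 mireds.
M_out = 205.63 + (+154) = 359.63 mireds.
T_out = 10⁶/359.63 = 2780.6 K → 2800 K.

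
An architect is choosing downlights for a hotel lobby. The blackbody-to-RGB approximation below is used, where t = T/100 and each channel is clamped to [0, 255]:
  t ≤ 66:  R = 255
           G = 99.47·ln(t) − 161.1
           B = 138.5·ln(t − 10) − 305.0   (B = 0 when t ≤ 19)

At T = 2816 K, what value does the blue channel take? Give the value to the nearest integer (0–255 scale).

t = 2816/100 = 28.16; the t ≤ 66 branch applies.
B = 138.5·ln(28.16 − 10) − 305.0 = 138.5·ln 18.16 − 305.0 = 138.5·2.8992 − 305.0 = 96.542.
Rounded: 97.

97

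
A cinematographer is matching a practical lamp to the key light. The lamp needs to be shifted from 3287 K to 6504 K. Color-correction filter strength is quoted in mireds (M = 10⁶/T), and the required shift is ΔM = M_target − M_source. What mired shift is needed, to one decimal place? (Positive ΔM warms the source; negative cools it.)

M_source = 10⁶/3287 = 304.229; M_target = 10⁶/6504 = 153.752.
ΔM = 153.752 − 304.229 = -150.477 → -150.5 mireds, a cooling shift.

-150.5 mireds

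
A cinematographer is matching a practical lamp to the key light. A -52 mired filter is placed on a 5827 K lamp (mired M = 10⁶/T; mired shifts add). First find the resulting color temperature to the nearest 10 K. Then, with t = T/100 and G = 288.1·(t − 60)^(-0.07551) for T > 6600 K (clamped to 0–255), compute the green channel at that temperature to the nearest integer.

227

M_in = 10⁶/5827 = 171.61; M_out = 171.61 + (-52) = 119.61.
T_out = 10⁶/119.61 = 8360.2 K → 8360 K; t = 83.6.
G = 288.1·(83.6 − 60)^(-0.07551) = 288.1·23.6^(-0.07551) = 288.1·0.78765 = 226.921.
Rounded: 227.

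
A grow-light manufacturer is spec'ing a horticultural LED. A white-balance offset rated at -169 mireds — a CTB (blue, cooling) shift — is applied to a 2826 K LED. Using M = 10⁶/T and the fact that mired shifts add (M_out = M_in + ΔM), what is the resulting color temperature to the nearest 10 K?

M_in = 10⁶/2826 = 353.86 mireds.
M_out = 353.86 + (-169) = 184.86 mireds.
T_out = 10⁶/184.86 = 5409.6 K → 5410 K.

5410 K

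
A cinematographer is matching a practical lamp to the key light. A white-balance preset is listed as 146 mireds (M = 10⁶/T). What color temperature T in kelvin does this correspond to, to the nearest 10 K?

T = 10⁶ / 146 = 6849.32 K → 6850 K.

6850 K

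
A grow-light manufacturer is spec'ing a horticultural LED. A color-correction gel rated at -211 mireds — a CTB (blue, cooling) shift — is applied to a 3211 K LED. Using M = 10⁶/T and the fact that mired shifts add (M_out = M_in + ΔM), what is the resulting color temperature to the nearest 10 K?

9960 K

M_in = 10⁶/3211 = 311.43 mireds.
M_out = 311.43 + (-211) = 100.43 mireds.
T_out = 10⁶/100.43 = 9957.2 K → 9960 K.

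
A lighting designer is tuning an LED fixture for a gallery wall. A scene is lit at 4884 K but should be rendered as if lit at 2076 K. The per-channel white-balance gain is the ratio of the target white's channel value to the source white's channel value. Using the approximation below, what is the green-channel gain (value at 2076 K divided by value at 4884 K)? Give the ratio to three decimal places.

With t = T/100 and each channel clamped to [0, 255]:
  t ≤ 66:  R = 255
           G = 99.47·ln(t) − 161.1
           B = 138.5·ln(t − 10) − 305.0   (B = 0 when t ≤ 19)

At 4884 K (t = 48.84):
  G = 99.47·ln 48.84 − 161.1 = 99.47·3.8885 − 161.1 = 225.694.
At 2076 K (t = 20.76):
  G = 99.47·ln 20.76 − 161.1 = 99.47·3.0330 − 161.1 = 140.595.
Gain = 140.595 / 225.694 = 0.6229 → 0.623.

0.623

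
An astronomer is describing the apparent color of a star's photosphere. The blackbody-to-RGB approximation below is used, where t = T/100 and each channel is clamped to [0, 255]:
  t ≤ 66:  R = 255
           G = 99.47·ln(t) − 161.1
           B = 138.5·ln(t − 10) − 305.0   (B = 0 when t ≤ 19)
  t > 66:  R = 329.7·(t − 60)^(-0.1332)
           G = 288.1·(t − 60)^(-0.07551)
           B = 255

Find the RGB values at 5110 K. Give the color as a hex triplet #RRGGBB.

#FFE6D2

t = 5110/100 = 51.1; the t ≤ 66 branch applies.
R = 255 by definition for t ≤ 66.
G = 99.47·ln 51.1 − 161.1 = 99.47·3.9338 − 161.1 = 230.194.
B = 138.5·ln(51.1 − 10) − 305.0 = 138.5·ln 41.1 − 305.0 = 138.5·3.7160 − 305.0 = 209.667.
Rounded: (255, 230, 210).
In hex: #FFE6D2.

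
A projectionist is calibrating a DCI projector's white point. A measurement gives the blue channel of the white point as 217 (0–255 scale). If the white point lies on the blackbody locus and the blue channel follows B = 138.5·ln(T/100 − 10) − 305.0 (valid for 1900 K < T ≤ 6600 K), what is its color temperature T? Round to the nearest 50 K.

ln(t − 10) = (217 + 305.0) / 138.5 = 3.7690.
t − 10 = e^3.7690 = 43.335, so t = 53.335.
T = 100·t = 5333 K → 5350 K to the nearest 50 K.

5350 K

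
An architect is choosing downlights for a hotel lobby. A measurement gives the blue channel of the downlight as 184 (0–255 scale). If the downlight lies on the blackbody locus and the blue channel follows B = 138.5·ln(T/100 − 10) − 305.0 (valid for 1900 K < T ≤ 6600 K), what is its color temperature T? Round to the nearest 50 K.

4400 K

ln(t − 10) = (184 + 305.0) / 138.5 = 3.5307.
t − 10 = e^3.5307 = 34.147, so t = 44.147.
T = 100·t = 4415 K → 4400 K to the nearest 50 K.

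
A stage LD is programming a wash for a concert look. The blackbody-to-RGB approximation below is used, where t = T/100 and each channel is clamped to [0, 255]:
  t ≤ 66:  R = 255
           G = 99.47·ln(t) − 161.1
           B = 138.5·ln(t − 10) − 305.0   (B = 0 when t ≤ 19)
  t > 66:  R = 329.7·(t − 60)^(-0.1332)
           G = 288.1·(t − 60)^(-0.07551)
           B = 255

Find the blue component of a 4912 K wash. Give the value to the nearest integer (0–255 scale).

t = 4912/100 = 49.12; the t ≤ 66 branch applies.
B = 138.5·ln(49.12 − 10) − 305.0 = 138.5·ln 39.12 − 305.0 = 138.5·3.6666 − 305.0 = 202.829.
Rounded: 203.

203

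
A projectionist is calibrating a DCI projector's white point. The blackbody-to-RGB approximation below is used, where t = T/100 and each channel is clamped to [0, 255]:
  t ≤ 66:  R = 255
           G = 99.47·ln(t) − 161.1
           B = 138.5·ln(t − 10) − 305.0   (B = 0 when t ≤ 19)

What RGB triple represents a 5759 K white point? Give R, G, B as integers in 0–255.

t = 5759/100 = 57.59; the t ≤ 66 branch applies.
R = 255 by definition for t ≤ 66.
G = 99.47·ln 57.59 − 161.1 = 99.47·4.0533 − 161.1 = 242.087.
B = 138.5·ln(57.59 − 10) − 305.0 = 138.5·ln 47.59 − 305.0 = 138.5·3.8626 − 305.0 = 229.973.
Rounded: (255, 242, 230).

R=255, G=242, B=230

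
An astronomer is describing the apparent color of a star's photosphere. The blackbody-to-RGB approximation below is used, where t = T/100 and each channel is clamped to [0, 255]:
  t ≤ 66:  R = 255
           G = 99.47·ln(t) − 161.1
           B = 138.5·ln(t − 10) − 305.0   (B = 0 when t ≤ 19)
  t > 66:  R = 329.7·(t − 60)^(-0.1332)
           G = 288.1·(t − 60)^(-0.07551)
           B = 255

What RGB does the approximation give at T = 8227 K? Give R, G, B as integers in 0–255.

t = 8227/100 = 82.27; the t > 66 branch applies.
R = 329.7·(82.27 − 60)^(-0.1332) = 329.7·22.27^(-0.1332) = 329.7·0.66143 = 218.073.
G = 288.1·(82.27 − 60)^(-0.07551) = 288.1·22.27^(-0.07551) = 288.1·0.79110 = 227.917.
B = 255 by definition for t > 66.
Rounded: (218, 228, 255).

R=218, G=228, B=255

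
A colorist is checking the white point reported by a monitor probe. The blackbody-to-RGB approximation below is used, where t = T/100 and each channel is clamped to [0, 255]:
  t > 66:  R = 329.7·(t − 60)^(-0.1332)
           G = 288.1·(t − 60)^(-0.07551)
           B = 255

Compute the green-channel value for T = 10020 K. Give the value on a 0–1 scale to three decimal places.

0.855

t = 10020/100 = 100.2; the t > 66 branch applies.
G = 288.1·(100.2 − 60)^(-0.07551) = 288.1·40.2^(-0.07551) = 288.1·0.75660 = 217.976.
On a 0–1 scale: 217.976/255 = 0.8548 → 0.855.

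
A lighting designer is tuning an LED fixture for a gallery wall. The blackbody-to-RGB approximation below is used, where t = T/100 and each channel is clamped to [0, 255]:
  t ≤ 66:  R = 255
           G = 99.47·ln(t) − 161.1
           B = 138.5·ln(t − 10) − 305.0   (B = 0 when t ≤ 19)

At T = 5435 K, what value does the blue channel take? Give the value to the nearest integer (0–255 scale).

220

t = 5435/100 = 54.35; the t ≤ 66 branch applies.
B = 138.5·ln(54.35 − 10) − 305.0 = 138.5·ln 44.35 − 305.0 = 138.5·3.7921 − 305.0 = 220.208.
Rounded: 220.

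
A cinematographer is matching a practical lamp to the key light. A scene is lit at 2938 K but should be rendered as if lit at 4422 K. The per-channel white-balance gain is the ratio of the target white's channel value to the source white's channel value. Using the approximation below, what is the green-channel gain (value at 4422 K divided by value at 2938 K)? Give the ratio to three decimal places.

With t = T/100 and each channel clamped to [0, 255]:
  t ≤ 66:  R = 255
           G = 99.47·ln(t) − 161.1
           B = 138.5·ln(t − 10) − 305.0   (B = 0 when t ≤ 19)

1.232

At 2938 K (t = 29.38):
  G = 99.47·ln 29.38 − 161.1 = 99.47·3.3803 − 161.1 = 175.140.
At 4422 K (t = 44.22):
  G = 99.47·ln 44.22 − 161.1 = 99.47·3.7892 − 161.1 = 215.809.
Gain = 215.809 / 175.140 = 1.2322 → 1.232.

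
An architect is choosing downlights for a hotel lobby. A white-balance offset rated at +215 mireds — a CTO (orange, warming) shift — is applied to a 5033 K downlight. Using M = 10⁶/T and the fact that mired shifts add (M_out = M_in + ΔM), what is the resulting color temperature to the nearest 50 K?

M_in = 10⁶/5033 = 198.69 mireds.
M_out = 198.69 + (+215) = 413.69 mireds.
T_out = 10⁶/413.69 = 2417.3 K → 2400 K.

2400 K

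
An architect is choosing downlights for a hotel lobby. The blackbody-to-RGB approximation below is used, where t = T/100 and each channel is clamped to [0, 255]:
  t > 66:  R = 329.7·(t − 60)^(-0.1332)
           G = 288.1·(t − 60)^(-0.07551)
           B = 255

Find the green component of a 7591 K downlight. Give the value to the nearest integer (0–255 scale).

t = 7591/100 = 75.91; the t > 66 branch applies.
G = 288.1·(75.91 − 60)^(-0.07551) = 288.1·15.91^(-0.07551) = 288.1·0.81145 = 233.779.
Rounded: 234.

234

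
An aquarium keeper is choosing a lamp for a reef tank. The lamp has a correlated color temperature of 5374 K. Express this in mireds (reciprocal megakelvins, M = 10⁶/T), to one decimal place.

186.1 mireds

M = 10⁶ / 5374 = 186.081 → 186.1 mireds.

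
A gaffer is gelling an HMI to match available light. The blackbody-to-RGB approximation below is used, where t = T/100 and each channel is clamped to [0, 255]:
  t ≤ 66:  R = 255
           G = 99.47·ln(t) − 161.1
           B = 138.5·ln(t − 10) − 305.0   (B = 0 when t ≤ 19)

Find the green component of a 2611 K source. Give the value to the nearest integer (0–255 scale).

163

t = 2611/100 = 26.11; the t ≤ 66 branch applies.
G = 99.47·ln 26.11 − 161.1 = 99.47·3.2623 − 161.1 = 163.403.
Rounded: 163.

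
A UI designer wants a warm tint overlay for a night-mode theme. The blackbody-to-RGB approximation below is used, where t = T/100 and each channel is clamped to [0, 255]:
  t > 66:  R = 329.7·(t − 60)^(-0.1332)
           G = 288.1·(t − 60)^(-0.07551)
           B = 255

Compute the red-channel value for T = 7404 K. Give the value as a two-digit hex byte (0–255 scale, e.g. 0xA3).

t = 7404/100 = 74.04; the t > 66 branch applies.
R = 329.7·(74.04 − 60)^(-0.1332) = 329.7·14.04^(-0.1332) = 329.7·0.70335 = 231.894.
Rounded: 232; in hex, 0xE8.

0xE8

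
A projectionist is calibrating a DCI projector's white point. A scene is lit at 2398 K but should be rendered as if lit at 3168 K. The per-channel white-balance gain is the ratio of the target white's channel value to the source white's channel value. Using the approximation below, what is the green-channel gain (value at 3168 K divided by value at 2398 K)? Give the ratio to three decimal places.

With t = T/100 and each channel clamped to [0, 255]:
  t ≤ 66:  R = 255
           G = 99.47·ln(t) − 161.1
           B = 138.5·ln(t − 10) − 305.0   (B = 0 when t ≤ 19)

At 2398 K (t = 23.98):
  G = 99.47·ln 23.98 − 161.1 = 99.47·3.1772 − 161.1 = 154.938.
At 3168 K (t = 31.68):
  G = 99.47·ln 31.68 − 161.1 = 99.47·3.4557 − 161.1 = 182.637.
Gain = 182.637 / 154.938 = 1.1788 → 1.179.

1.179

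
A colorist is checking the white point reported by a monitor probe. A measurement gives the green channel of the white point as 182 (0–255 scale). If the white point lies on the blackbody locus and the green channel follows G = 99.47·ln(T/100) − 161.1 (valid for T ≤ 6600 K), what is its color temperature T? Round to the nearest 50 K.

ln t = (182 + 161.1) / 99.47 = 3.4493.
t = e^3.4493 = 31.478.
T = 100·t = 3148 K → 3150 K to the nearest 50 K.

3150 K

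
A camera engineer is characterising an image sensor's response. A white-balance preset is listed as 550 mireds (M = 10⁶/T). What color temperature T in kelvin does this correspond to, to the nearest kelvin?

1818 K

T = 10⁶ / 550 = 1818.18 K → 1818 K.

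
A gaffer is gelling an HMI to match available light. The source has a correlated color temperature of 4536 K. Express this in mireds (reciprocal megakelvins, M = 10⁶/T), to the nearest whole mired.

220 mireds

M = 10⁶ / 4536 = 220.459 → 220 mireds.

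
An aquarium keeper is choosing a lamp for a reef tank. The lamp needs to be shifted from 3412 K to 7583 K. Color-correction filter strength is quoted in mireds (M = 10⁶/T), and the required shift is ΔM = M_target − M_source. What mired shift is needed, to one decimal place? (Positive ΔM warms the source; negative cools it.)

M_source = 10⁶/3412 = 293.083; M_target = 10⁶/7583 = 131.874.
ΔM = 131.874 − 293.083 = -161.209 → -161.2 mireds, a cooling shift.

-161.2 mireds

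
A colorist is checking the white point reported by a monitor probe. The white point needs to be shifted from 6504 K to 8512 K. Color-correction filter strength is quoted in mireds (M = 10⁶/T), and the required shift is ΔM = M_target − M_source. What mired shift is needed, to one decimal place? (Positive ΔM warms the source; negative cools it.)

M_source = 10⁶/6504 = 153.752; M_target = 10⁶/8512 = 117.481.
ΔM = 117.481 − 153.752 = -36.270 → -36.3 mireds, a cooling shift.

-36.3 mireds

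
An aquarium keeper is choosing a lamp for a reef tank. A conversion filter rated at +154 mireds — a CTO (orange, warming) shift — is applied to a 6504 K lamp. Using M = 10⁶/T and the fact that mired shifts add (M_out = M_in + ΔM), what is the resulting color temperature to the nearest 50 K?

3250 K

M_in = 10⁶/6504 = 153.75 mireds.
M_out = 153.75 + (+154) = 307.75 mireds.
T_out = 10⁶/307.75 = 3249.4 K → 3250 K.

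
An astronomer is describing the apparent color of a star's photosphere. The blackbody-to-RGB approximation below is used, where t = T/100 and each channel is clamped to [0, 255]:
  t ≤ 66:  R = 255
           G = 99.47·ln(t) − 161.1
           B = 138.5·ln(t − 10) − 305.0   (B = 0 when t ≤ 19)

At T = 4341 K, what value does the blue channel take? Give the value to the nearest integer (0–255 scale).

t = 4341/100 = 43.41; the t ≤ 66 branch applies.
B = 138.5·ln(43.41 − 10) − 305.0 = 138.5·ln 33.41 − 305.0 = 138.5·3.5089 − 305.0 = 180.976.
Rounded: 181.

181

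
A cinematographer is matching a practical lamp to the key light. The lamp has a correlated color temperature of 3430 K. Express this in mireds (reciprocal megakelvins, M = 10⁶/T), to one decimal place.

291.5 mireds

M = 10⁶ / 3430 = 291.545 → 291.5 mireds.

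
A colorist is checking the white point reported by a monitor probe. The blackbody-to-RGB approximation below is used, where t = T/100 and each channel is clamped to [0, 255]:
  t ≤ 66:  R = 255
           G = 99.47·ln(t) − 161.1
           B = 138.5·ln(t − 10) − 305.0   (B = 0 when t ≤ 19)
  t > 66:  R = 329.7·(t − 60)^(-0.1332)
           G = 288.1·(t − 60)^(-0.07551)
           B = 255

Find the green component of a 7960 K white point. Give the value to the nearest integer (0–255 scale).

230

t = 7960/100 = 79.6; the t > 66 branch applies.
G = 288.1·(79.6 − 60)^(-0.07551) = 288.1·19.6^(-0.07551) = 288.1·0.79877 = 230.126.
Rounded: 230.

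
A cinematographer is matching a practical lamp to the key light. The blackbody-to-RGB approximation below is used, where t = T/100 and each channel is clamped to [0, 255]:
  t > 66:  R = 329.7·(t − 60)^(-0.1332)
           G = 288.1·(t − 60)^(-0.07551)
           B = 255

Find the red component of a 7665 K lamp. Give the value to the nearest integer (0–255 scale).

t = 7665/100 = 76.65; the t > 66 branch applies.
R = 329.7·(76.65 − 60)^(-0.1332) = 329.7·16.65^(-0.1332) = 329.7·0.68756 = 226.687.
Rounded: 227.

227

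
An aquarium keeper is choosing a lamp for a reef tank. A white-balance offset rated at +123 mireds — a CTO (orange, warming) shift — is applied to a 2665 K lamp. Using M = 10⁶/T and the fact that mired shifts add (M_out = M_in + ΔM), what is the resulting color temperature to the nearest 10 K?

M_in = 10⁶/2665 = 375.23 mireds.
M_out = 375.23 + (+123) = 498.23 mireds.
T_out = 10⁶/498.23 = 2007.1 K → 2010 K.

2010 K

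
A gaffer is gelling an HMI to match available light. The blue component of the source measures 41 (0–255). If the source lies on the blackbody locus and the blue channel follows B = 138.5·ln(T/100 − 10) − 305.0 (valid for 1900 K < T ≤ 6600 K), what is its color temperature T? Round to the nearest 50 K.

2200 K

ln(t − 10) = (41 + 305.0) / 138.5 = 2.4982.
t − 10 = e^2.4982 = 12.161, so t = 22.161.
T = 100·t = 2216 K → 2200 K to the nearest 50 K.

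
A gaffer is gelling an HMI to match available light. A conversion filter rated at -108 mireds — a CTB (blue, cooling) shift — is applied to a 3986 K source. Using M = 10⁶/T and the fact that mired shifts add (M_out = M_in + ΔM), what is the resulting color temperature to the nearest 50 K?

M_in = 10⁶/3986 = 250.88 mireds.
M_out = 250.88 + (-108) = 142.88 mireds.
T_out = 10⁶/142.88 = 6999.0 K → 7000 K.

7000 K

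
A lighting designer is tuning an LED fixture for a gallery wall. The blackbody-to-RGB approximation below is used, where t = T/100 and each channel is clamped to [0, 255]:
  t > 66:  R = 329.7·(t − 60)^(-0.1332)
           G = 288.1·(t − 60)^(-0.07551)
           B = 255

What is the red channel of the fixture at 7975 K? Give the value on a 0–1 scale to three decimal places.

0.869

t = 7975/100 = 79.75; the t > 66 branch applies.
R = 329.7·(79.75 − 60)^(-0.1332) = 329.7·19.75^(-0.1332) = 329.7·0.67209 = 221.590.
On a 0–1 scale: 221.590/255 = 0.8690 → 0.869.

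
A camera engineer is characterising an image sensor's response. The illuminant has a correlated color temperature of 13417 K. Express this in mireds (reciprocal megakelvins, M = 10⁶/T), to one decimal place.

M = 10⁶ / 13417 = 74.532 → 74.5 mireds.

74.5 mireds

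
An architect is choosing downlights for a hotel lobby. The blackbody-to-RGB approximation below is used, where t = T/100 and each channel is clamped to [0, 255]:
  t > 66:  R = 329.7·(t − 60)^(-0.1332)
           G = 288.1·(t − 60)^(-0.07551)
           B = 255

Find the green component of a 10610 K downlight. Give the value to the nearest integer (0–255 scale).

t = 10610/100 = 106.1; the t > 66 branch applies.
G = 288.1·(106.1 − 60)^(-0.07551) = 288.1·46.1^(-0.07551) = 288.1·0.74881 = 215.733.
Rounded: 216.

216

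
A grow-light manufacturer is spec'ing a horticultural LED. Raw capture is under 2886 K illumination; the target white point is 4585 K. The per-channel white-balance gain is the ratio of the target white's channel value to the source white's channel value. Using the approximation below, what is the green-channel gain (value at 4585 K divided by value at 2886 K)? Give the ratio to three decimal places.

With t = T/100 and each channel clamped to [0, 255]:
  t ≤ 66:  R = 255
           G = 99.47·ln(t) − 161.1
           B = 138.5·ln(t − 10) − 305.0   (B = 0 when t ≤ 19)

At 2886 K (t = 28.86):
  G = 99.47·ln 28.86 − 161.1 = 99.47·3.3625 − 161.1 = 173.364.
At 4585 K (t = 45.85):
  G = 99.47·ln 45.85 − 161.1 = 99.47·3.8254 − 161.1 = 219.410.
Gain = 219.410 / 173.364 = 1.2656 → 1.266.

1.266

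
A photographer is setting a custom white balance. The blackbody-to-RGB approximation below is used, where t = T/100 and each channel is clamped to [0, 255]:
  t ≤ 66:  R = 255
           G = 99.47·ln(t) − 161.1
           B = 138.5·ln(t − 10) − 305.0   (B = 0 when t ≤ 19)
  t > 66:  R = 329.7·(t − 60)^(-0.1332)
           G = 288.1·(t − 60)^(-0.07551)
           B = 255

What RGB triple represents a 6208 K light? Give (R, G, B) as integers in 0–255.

t = 6208/100 = 62.08; the t ≤ 66 branch applies.
R = 255 by definition for t ≤ 66.
G = 99.47·ln 62.08 − 161.1 = 99.47·4.1284 − 161.1 = 249.554.
B = 138.5·ln(62.08 − 10) − 305.0 = 138.5·ln 52.08 − 305.0 = 138.5·3.9528 − 305.0 = 242.460.
Rounded: (255, 250, 242).

(255, 250, 242)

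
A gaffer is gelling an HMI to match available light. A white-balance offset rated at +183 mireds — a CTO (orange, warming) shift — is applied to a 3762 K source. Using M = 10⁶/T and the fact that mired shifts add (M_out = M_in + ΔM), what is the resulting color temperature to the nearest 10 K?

M_in = 10⁶/3762 = 265.82 mireds.
M_out = 265.82 + (+183) = 448.82 mireds.
T_out = 10⁶/448.82 = 2228.1 K → 2230 K.

2230 K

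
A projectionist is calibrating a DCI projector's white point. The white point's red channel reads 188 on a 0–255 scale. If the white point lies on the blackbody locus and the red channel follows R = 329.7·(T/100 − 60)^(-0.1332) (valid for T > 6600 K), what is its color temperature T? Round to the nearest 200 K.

12800 K

(t − 60)^(-0.1332) = 188/329.7 = 0.57022.
t − 60 = 0.57022^(1/-0.1332) = 0.57022^(-7.508) = 67.848, so t = 127.848.
T = 100·t = 12785 K → 12800 K to the nearest 200 K.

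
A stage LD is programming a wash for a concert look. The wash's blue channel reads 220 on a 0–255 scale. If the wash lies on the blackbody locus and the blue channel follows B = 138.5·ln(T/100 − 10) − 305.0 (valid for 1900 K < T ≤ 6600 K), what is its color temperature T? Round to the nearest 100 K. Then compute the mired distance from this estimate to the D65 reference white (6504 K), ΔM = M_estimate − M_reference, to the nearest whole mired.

+31 mireds

ln(t − 10) = (220 + 305.0) / 138.5 = 3.7906.
t − 10 = e^3.7906 = 44.284, so t = 54.284.
T = 100·t = 5428 K → 5400 K to the nearest 100 K.
M_estimate = 10⁶/5400 = 185.19; M_reference = 10⁶/6504 = 153.75.
ΔM = 185.19 − 153.75 = 31.43 → +31 mireds.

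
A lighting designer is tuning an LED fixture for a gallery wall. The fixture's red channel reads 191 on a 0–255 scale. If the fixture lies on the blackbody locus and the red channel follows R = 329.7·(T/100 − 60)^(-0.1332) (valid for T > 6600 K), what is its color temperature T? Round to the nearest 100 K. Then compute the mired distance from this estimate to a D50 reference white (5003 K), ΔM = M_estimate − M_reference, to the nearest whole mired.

(t − 60)^(-0.1332) = 191/329.7 = 0.57931.
t − 60 = 0.57931^(1/-0.1332) = 0.57931^(-7.508) = 60.245, so t = 120.245.
T = 100·t = 12025 K → 12000 K to the nearest 100 K.
M_estimate = 10⁶/12000 = 83.33; M_reference = 10⁶/5003 = 199.88.
ΔM = 83.33 − 199.88 = -116.55 → -117 mireds.

-117 mireds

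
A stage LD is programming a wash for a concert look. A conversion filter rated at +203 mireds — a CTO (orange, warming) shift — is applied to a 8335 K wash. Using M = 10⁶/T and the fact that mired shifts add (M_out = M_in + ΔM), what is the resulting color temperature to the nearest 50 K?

M_in = 10⁶/8335 = 119.98 mireds.
M_out = 119.98 + (+203) = 322.98 mireds.
T_out = 10⁶/322.98 = 3096.2 K → 3100 K.

3100 K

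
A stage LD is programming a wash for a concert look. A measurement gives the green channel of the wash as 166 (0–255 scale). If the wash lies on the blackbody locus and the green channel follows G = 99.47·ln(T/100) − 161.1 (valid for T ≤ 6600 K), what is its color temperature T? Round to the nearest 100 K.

ln t = (166 + 161.1) / 99.47 = 3.2884.
t = e^3.2884 = 26.801.
T = 100·t = 2680 K → 2700 K to the nearest 100 K.

2700 K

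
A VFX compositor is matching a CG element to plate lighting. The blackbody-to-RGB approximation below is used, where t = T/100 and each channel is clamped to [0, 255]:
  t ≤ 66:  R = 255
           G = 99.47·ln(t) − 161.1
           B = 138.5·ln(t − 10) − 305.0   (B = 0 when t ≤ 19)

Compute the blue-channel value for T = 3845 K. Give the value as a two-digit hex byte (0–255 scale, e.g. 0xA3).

0x9F

t = 3845/100 = 38.45; the t ≤ 66 branch applies.
B = 138.5·ln(38.45 − 10) − 305.0 = 138.5·ln 28.45 − 305.0 = 138.5·3.3481 − 305.0 = 158.719.
Rounded: 159; in hex, 0x9F.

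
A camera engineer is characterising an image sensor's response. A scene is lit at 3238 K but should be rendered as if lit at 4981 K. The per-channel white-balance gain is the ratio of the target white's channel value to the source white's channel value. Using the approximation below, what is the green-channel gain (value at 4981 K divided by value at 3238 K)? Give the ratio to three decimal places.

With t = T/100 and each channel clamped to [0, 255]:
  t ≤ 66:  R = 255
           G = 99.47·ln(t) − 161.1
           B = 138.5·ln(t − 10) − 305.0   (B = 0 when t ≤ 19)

At 3238 K (t = 32.38):
  G = 99.47·ln 32.38 − 161.1 = 99.47·3.4775 − 161.1 = 184.811.
At 4981 K (t = 49.81):
  G = 99.47·ln 49.81 − 161.1 = 99.47·3.9082 − 161.1 = 227.650.
Gain = 227.650 / 184.811 = 1.2318 → 1.232.

1.232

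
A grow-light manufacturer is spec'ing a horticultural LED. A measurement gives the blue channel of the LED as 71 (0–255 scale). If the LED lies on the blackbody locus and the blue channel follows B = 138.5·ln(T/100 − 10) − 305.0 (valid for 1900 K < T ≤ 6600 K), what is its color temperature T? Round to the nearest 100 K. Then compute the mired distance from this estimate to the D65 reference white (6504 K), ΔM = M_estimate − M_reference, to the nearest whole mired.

ln(t − 10) = (71 + 305.0) / 138.5 = 2.7148.
t − 10 = e^2.7148 = 15.102, so t = 25.102.
T = 100·t = 2510 K → 2500 K to the nearest 100 K.
M_estimate = 10⁶/2500 = 400.00; M_reference = 10⁶/6504 = 153.75.
ΔM = 400.00 − 153.75 = 246.25 → +246 mireds.

+246 mireds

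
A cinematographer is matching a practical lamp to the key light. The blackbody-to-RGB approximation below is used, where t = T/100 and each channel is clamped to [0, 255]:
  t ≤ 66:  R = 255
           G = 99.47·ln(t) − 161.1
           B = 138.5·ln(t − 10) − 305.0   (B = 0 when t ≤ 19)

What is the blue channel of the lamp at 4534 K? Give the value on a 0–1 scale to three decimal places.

0.740

t = 4534/100 = 45.34; the t ≤ 66 branch applies.
B = 138.5·ln(45.34 − 10) − 305.0 = 138.5·ln 35.34 − 305.0 = 138.5·3.5650 − 305.0 = 188.755.
On a 0–1 scale: 188.755/255 = 0.7402 → 0.740.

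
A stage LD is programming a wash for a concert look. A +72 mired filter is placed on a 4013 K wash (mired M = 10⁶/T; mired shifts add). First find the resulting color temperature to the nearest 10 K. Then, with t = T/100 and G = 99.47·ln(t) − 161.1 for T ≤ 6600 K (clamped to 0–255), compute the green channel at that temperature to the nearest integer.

181

M_in = 10⁶/4013 = 249.19; M_out = 249.19 + (+72) = 321.19.
T_out = 10⁶/321.19 = 3113.4 K → 3110 K; t = 31.1.
G = 99.47·ln 31.1 − 161.1 = 99.47·3.4372 − 161.1 = 180.799.
Rounded: 181.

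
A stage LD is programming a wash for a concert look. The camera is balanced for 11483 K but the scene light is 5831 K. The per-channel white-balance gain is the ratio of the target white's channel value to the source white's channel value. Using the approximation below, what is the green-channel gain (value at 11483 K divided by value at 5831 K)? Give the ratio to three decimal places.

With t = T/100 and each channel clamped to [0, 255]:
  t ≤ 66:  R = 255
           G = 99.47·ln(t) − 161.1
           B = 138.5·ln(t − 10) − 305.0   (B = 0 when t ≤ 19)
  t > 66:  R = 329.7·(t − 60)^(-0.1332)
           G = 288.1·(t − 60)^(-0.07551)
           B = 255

At 5831 K (t = 58.31):
  G = 99.47·ln 58.31 − 161.1 = 99.47·4.0658 − 161.1 = 243.323.
At 11483 K (t = 114.83):
  G = 288.1·(114.83 − 60)^(-0.07551) = 288.1·54.83^(-0.07551) = 288.1·0.73907 = 212.927.
Gain = 212.927 / 243.323 = 0.8751 → 0.875.

0.875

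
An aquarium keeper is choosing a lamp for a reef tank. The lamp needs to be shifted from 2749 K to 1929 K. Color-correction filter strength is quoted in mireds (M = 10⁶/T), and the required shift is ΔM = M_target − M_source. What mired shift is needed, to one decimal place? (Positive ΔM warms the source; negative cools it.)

+154.6 mireds

M_source = 10⁶/2749 = 363.769; M_target = 10⁶/1929 = 518.403.
ΔM = 518.403 − 363.769 = 154.635 → +154.6 mireds, a warming shift.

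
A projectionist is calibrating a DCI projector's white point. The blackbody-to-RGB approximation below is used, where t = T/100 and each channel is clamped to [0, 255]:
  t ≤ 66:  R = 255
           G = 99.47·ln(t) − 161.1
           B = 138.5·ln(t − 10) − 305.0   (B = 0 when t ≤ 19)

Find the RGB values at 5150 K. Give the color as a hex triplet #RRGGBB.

#FFE7D3

t = 5150/100 = 51.5; the t ≤ 66 branch applies.
R = 255 by definition for t ≤ 66.
G = 99.47·ln 51.5 − 161.1 = 99.47·3.9416 − 161.1 = 230.969.
B = 138.5·ln(51.5 − 10) − 305.0 = 138.5·ln 41.5 − 305.0 = 138.5·3.7257 − 305.0 = 211.009.
Rounded: (255, 231, 211).
In hex: #FFE7D3.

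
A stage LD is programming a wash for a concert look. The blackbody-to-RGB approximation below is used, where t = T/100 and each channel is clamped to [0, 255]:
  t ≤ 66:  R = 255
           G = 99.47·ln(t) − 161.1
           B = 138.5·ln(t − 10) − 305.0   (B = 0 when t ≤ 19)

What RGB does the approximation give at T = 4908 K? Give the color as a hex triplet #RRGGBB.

t = 4908/100 = 49.08; the t ≤ 66 branch applies.
R = 255 by definition for t ≤ 66.
G = 99.47·ln 49.08 − 161.1 = 99.47·3.8935 − 161.1 = 226.182.
B = 138.5·ln(49.08 − 10) − 305.0 = 138.5·ln 39.08 − 305.0 = 138.5·3.6656 − 305.0 = 202.687.
Rounded: (255, 226, 203).
In hex: #FFE2CB.

#FFE2CB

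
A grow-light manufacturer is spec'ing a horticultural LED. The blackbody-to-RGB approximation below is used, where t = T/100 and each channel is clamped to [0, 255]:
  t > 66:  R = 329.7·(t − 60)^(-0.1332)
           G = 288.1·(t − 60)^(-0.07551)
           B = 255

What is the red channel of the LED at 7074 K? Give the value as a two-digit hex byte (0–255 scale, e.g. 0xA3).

0xF0

t = 7074/100 = 70.74; the t > 66 branch applies.
R = 329.7·(70.74 − 60)^(-0.1332) = 329.7·10.74^(-0.1332) = 329.7·0.72890 = 240.320.
Rounded: 240; in hex, 0xF0.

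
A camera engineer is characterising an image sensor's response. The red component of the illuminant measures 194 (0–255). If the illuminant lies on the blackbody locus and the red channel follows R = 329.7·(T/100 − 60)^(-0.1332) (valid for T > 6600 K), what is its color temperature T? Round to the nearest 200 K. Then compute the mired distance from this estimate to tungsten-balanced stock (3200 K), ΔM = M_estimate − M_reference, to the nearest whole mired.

(t − 60)^(-0.1332) = 194/329.7 = 0.58841.
t − 60 = 0.58841^(1/-0.1332) = 0.58841^(-7.508) = 53.593, so t = 113.593.
T = 100·t = 11359 K → 11400 K to the nearest 200 K.
M_estimate = 10⁶/11400 = 87.72; M_reference = 10⁶/3200 = 312.50.
ΔM = 87.72 − 312.50 = -224.78 → -225 mireds.

-225 mireds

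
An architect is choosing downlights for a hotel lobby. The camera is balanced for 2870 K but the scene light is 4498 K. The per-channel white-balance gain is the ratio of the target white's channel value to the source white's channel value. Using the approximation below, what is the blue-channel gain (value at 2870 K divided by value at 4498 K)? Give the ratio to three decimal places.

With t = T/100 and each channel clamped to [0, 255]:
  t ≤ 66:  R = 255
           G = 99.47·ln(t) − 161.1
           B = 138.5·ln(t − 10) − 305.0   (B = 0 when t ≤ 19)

At 4498 K (t = 44.98):
  B = 138.5·ln(44.98 − 10) − 305.0 = 138.5·ln 34.98 − 305.0 = 138.5·3.5548 − 305.0 = 187.337.
At 2870 K (t = 28.7):
  B = 138.5·ln(28.7 − 10) − 305.0 = 138.5·ln 18.7 − 305.0 = 138.5·2.9285 − 305.0 = 100.601.
Gain = 100.601 / 187.337 = 0.5370 → 0.537.

0.537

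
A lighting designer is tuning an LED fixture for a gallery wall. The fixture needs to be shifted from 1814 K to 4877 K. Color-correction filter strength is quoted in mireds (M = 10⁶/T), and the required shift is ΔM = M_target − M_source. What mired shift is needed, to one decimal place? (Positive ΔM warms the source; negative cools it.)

-346.2 mireds

M_source = 10⁶/1814 = 551.268; M_target = 10⁶/4877 = 205.044.
ΔM = 205.044 − 551.268 = -346.224 → -346.2 mireds, a cooling shift.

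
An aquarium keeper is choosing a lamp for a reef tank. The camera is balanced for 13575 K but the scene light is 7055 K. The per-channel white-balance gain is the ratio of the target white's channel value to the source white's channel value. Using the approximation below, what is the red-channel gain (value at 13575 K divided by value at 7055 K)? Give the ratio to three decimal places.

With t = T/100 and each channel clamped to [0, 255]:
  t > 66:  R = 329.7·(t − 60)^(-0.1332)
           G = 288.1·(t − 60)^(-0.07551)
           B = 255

0.769

At 7055 K (t = 70.55):
  R = 329.7·(70.55 − 60)^(-0.1332) = 329.7·10.55^(-0.1332) = 329.7·0.73064 = 240.892.
At 13575 K (t = 135.75):
  R = 329.7·(135.75 − 60)^(-0.1332) = 329.7·75.75^(-0.1332) = 329.7·0.56191 = 185.262.
Gain = 185.262 / 240.892 = 0.7691 → 0.769.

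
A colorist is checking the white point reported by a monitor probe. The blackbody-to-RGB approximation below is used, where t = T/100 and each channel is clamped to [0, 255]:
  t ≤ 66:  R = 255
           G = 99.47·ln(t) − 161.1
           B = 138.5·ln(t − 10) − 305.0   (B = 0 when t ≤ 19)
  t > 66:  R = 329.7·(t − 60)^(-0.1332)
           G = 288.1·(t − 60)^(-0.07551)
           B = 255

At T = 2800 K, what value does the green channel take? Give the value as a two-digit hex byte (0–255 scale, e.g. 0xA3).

t = 2800/100 = 28; the t ≤ 66 branch applies.
G = 99.47·ln 28 − 161.1 = 99.47·3.3322 − 161.1 = 170.354.
Rounded: 170; in hex, 0xAA.

0xAA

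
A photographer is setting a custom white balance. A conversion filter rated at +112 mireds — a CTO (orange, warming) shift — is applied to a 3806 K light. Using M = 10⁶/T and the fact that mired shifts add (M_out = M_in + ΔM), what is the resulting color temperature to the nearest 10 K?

M_in = 10⁶/3806 = 262.74 mireds.
M_out = 262.74 + (+112) = 374.74 mireds.
T_out = 10⁶/374.74 = 2668.5 K → 2670 K.

2670 K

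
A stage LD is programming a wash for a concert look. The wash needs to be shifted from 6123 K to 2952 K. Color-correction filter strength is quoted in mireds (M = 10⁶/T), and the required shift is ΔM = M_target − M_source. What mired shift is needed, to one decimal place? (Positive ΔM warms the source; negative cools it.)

+175.4 mireds

M_source = 10⁶/6123 = 163.319; M_target = 10⁶/2952 = 338.753.
ΔM = 338.753 − 163.319 = 175.435 → +175.4 mireds, a warming shift.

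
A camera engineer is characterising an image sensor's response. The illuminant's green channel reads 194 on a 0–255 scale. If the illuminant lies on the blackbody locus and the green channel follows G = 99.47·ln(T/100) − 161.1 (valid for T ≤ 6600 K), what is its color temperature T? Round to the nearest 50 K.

3550 K

ln t = (194 + 161.1) / 99.47 = 3.5699.
t = e^3.5699 = 35.514.
T = 100·t = 3551 K → 3550 K to the nearest 50 K.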